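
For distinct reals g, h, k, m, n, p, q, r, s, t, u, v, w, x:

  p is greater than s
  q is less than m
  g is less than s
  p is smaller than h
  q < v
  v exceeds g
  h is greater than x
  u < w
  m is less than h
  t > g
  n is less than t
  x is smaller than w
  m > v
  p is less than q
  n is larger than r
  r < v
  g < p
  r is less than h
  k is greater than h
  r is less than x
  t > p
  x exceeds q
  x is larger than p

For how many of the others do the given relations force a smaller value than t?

From t the given relations immediately reach g, p, n.
From those, r, s — 5 in total.
No other element is forced below t by the given relations, so the count is 5.

5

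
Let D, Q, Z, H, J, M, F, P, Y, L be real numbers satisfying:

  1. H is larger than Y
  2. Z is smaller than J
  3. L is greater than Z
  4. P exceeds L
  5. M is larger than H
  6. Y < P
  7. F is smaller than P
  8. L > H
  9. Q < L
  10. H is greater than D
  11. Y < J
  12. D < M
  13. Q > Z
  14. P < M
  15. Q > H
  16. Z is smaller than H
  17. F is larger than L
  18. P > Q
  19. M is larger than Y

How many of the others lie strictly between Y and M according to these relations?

5

Chaining upward from Y reaches: H, Q, L, F, J, P.
Chaining downward from M reaches: D, Z, H, Q, L, F, P.
Strictly between Y and M are those in both lists: H, Q, L, F, P — 5 elements.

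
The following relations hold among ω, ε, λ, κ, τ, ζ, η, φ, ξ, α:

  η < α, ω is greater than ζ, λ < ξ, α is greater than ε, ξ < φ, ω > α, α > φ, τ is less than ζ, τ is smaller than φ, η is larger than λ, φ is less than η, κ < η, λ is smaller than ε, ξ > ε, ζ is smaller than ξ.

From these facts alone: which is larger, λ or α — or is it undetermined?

The relevant relations are λ < ε; ε < ξ; ξ < φ; φ < α.
Together: λ < ε < ξ < φ < α.
So α is larger.

α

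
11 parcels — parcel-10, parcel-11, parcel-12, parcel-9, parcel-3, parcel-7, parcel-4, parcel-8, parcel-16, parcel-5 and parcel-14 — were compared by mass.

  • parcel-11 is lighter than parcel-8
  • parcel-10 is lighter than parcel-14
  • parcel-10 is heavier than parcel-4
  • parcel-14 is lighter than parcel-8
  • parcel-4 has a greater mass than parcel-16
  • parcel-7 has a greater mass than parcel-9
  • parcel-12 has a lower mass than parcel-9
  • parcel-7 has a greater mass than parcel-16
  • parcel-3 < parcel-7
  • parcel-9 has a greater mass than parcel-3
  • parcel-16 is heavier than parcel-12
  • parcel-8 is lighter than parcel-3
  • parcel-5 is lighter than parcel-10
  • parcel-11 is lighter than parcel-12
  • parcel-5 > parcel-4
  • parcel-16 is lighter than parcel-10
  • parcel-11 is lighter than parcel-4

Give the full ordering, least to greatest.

parcel-11 < parcel-12 < parcel-16 < parcel-4 < parcel-5 < parcel-10 < parcel-14 < parcel-8 < parcel-3 < parcel-9 < parcel-7

Each adjacent pair is fixed by a given relation: parcel-11 < parcel-12; parcel-12 < parcel-16; parcel-16 < parcel-4; parcel-4 < parcel-5; parcel-5 < parcel-10; parcel-10 < parcel-14; parcel-14 < parcel-8; parcel-8 < parcel-3; parcel-3 < parcel-9; parcel-9 < parcel-7. Chaining them end to end gives the full order.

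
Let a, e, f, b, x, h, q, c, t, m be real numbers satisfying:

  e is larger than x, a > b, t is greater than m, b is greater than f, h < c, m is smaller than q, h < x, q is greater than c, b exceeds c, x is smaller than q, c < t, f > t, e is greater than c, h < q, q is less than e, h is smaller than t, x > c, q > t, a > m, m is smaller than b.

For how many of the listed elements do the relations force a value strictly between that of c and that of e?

3

The relations place c below e. An element lies strictly between them when it is forced above c and also forced below e.
Above c: {t, f, b, x, q, a}. Below e: {h, m, t, x, q}.
Intersection: {t, x, q} — 3.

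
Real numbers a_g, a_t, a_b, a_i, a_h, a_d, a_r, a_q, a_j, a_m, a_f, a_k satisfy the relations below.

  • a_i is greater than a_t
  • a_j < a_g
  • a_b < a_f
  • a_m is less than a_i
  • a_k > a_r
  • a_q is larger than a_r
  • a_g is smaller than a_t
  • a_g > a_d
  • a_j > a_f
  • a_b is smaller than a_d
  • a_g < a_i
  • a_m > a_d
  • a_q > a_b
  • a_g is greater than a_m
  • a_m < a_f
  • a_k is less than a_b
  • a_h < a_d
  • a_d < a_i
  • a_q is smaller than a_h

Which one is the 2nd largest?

Chaining the given pairs: a_r < a_k < a_b < a_q < a_h < a_d < a_m < a_f < a_j < a_g < a_t < a_i.
Counting 2 from the largest end gives a_t.

a_t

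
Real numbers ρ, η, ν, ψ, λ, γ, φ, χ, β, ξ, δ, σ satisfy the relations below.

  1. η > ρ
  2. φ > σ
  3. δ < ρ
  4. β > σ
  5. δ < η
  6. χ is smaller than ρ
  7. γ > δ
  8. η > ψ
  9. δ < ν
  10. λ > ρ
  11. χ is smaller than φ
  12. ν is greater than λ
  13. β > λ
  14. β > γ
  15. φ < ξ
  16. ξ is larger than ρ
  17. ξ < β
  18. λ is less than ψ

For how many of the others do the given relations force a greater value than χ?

Directly above χ: ρ, φ.
One step further: λ, ξ, η (5 so far).
One step further: ψ, ν, β (8 so far).
Nothing else is reachable above χ; 8 in all.

8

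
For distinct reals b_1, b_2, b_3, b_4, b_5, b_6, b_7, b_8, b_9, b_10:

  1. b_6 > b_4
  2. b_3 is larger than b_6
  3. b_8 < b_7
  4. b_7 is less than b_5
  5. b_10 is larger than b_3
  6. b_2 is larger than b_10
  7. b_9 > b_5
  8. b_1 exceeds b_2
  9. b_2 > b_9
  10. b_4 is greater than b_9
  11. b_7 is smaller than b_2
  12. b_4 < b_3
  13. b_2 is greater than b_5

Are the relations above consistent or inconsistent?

The single ordering b_8 < b_7 < b_5 < b_9 < b_4 < b_6 < b_3 < b_10 < b_2 < b_1 satisfies every listed relation, so no contradiction arises.

consistent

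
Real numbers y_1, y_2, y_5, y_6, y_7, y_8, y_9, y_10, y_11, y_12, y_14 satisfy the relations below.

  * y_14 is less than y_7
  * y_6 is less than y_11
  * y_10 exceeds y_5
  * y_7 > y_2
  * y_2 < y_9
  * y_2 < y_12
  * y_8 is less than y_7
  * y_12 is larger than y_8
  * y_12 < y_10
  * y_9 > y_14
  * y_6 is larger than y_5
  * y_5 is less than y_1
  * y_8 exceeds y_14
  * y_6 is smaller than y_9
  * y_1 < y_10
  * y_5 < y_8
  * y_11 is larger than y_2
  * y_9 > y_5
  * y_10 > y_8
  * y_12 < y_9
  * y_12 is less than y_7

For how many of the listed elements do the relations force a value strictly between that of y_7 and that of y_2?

The relations place y_2 below y_7. An element lies strictly between them when it is forced above y_2 and also forced below y_7.
Above y_2: {y_12, y_11, y_9, y_10}. Below y_7: {y_5, y_14, y_8, y_12}.
Intersection: {y_12} — 1.

1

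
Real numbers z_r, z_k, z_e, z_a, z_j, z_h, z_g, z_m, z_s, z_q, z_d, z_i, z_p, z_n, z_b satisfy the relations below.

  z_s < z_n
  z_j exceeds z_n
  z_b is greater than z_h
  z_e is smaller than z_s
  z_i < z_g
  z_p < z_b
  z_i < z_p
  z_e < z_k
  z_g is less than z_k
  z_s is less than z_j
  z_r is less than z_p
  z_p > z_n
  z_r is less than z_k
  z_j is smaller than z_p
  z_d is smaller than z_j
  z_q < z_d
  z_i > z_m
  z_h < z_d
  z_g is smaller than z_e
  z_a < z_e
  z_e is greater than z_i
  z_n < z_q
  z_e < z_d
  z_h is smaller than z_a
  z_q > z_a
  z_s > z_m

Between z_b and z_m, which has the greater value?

Link the given pairs in sequence: z_m < z_i; z_i < z_e; z_e < z_s; z_s < z_n; z_n < z_q; z_q < z_d; z_d < z_j; z_j < z_p; z_p < z_b.
Chaining these gives z_m < z_i < z_e < z_s < z_n < z_q < z_d < z_j < z_p < z_b.
So z_m < z_b; z_b is the larger of the two.

z_b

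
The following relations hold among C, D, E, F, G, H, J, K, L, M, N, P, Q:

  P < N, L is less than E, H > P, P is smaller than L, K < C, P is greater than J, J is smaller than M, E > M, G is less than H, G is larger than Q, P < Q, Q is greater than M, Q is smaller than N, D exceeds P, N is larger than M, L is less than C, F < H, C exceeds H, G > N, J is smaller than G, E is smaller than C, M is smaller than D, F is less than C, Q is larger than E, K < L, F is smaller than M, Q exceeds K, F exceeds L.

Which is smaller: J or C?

J < P and P < L give J < L.
With L < F: J < P < L < F.
Then F < M extends the chain to M.
Then M < E extends the chain to E.
With E < Q: J < P < L < F < M < E < Q.
Then Q < N extends the chain to N.
With N < G: J < P < L < F < M < E < Q < N < G.
With G < H: J < P < L < F < M < E < Q < N < G < H.
Then H < C extends the chain to C.
So J < C; J is the smaller of the two.

J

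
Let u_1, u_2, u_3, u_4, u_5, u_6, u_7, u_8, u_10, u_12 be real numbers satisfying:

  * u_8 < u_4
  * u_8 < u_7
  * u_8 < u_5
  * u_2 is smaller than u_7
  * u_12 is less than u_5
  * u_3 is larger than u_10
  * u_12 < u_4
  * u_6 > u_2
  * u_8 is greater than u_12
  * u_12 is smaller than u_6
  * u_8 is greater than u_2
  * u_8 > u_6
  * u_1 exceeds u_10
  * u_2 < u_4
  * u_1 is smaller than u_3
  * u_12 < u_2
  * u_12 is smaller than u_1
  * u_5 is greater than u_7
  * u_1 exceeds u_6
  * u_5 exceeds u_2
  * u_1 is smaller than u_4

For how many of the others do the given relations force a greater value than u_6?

The elements the relations force above u_6 are u_1, u_8, u_7, u_3, u_4, u_5 — no chain reaches any other.
That is 6.

6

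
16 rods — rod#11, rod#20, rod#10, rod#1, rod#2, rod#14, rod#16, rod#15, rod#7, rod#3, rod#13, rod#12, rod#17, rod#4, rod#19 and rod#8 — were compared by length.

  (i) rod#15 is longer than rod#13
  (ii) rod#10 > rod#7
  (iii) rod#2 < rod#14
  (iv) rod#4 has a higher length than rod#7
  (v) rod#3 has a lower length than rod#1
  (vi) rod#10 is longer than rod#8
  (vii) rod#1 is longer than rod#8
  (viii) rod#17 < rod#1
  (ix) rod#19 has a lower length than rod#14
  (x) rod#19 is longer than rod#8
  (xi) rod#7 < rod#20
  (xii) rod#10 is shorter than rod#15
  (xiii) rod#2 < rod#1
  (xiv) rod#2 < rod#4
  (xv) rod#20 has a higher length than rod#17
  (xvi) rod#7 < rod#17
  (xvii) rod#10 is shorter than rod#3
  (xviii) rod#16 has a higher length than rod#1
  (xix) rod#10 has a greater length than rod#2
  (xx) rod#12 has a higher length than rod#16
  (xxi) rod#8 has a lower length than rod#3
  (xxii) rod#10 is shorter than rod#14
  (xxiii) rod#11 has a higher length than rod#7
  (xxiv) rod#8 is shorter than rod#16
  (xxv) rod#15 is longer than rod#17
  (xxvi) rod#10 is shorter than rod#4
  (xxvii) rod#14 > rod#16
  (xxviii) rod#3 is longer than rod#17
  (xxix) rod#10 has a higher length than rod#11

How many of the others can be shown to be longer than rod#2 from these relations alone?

Directly above rod#2: rod#10, rod#1, rod#4, rod#14.
One step further: rod#3, rod#15, rod#16 (7 so far).
One step further: rod#12 (8 so far).
No other element is forced above rod#2 by the given relations, so the count is 8.

8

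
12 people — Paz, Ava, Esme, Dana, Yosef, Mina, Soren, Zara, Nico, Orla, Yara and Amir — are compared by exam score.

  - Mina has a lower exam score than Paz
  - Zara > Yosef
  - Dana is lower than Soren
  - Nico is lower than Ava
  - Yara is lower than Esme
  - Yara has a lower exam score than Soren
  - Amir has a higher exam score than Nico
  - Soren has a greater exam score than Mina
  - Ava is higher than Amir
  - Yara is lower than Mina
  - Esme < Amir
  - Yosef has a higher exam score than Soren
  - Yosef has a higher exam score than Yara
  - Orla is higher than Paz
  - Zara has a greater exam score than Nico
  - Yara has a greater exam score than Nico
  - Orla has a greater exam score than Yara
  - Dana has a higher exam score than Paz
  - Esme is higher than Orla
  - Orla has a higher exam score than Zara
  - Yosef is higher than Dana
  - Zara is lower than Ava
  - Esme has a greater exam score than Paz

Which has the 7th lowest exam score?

Chaining the given pairs: Nico < Yara < Mina < Paz < Dana < Soren < Yosef < Zara < Orla < Esme < Amir < Ava.
The 7th smallest is Yosef.

Yosef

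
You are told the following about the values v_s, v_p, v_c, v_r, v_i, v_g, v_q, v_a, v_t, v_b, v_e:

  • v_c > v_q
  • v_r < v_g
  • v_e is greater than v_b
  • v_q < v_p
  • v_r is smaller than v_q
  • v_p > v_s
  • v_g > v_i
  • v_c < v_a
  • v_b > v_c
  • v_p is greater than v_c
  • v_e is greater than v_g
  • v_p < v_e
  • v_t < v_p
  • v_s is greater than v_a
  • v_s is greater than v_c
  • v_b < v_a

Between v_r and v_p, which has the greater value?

v_r < v_q and v_q < v_c give v_r < v_c.
With v_c < v_b: v_r < v_q < v_c < v_b.
With v_b < v_a: v_r < v_q < v_c < v_b < v_a.
Then v_a < v_s extends the chain to v_s.
Then v_s < v_p extends the chain to v_p.
So v_r < v_p; v_p is the larger of the two.

v_p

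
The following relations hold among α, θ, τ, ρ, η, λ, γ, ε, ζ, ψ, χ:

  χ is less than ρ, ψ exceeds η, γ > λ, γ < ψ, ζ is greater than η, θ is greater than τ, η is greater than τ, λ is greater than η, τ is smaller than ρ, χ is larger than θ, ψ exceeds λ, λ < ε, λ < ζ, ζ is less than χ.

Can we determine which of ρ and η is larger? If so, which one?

The relevant relations are η < λ; λ < ζ; ζ < χ; χ < ρ.
Chaining these gives η < λ < ζ < χ < ρ.
So ρ is larger.

ρ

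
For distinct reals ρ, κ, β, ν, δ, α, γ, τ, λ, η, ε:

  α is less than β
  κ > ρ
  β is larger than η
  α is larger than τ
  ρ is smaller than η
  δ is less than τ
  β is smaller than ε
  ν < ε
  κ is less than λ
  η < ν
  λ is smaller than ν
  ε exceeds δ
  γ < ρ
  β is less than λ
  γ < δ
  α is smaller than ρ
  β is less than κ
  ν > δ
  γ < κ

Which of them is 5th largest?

The consecutive relations fix a unique order: γ < δ < τ < α < ρ < η < β < κ < λ < ν < ε.
Counting 5 from the largest end gives β.

β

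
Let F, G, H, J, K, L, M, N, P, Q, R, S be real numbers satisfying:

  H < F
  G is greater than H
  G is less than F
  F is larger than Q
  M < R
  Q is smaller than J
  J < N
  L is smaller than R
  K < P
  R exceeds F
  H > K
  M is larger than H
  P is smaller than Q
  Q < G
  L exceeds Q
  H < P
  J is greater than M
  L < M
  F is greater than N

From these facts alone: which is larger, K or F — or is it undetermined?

F

K < H and H < P give K < P.
With P < Q: K < H < P < Q.
Then Q < L extends the chain to L.
With L < M: K < H < P < Q < L < M.
Then M < J extends the chain to J.
With J < N: K < H < P < Q < L < M < J < N.
Then N < F extends the chain to F.
So F is larger.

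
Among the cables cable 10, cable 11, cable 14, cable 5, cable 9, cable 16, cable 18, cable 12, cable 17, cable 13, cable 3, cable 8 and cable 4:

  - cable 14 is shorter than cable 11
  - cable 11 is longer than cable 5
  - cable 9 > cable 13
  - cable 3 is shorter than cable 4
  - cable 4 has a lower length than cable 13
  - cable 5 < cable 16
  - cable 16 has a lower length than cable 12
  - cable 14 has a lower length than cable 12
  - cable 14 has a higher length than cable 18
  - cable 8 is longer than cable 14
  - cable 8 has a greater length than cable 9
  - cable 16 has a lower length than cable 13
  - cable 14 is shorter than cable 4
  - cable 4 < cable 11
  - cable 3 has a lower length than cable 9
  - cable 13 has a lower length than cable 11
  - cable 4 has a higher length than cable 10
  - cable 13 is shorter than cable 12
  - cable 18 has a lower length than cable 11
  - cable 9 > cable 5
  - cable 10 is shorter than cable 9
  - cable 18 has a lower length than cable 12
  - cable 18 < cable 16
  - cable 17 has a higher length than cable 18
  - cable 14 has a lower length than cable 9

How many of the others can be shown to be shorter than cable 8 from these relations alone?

Directly below cable 8: cable 14, cable 9.
One step further: cable 5, cable 18, cable 10, cable 3, cable 13 (7 so far).
One step further: cable 16, cable 4 (9 so far).
Nothing else is reachable below cable 8; 9 in all.

9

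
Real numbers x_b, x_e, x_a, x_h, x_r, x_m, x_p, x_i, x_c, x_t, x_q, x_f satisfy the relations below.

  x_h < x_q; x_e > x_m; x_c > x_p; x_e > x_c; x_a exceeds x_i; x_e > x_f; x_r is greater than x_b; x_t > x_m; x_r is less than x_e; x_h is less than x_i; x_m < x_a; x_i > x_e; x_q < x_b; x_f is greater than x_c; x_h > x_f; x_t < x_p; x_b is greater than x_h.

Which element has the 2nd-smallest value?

Piecing the relations together gives one ordering: x_m < x_t < x_p < x_c < x_f < x_h < x_q < x_b < x_r < x_e < x_i < x_a.
The 2nd smallest is x_t.

x_t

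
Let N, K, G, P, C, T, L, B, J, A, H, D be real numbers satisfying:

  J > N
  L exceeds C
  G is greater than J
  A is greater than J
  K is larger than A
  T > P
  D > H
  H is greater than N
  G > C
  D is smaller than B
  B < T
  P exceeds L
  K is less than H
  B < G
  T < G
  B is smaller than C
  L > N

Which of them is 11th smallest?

Chaining the given pairs: N < J < A < K < H < D < B < C < L < P < T < G.
Counting 11 from the smallest end gives T.

T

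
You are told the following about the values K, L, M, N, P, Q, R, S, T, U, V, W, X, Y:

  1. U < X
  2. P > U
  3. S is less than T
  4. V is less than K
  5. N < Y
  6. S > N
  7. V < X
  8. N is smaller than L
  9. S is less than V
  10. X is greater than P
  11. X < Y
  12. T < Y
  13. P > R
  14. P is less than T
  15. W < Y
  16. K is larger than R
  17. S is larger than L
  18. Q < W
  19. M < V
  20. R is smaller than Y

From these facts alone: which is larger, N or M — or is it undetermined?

Following every chain through N: above N we get L, S, T, V, X, K, Y.
M is not reached, and no chain runs the other way from M to N.
So the given relations leave the order of N and M undetermined.

undetermined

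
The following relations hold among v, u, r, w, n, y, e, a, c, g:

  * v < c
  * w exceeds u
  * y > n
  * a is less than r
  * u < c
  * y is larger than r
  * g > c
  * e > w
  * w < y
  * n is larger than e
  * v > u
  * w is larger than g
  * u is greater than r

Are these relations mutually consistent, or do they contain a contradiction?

The single ordering a < r < u < v < c < g < w < e < n < y satisfies every listed relation, so no contradiction arises.

consistent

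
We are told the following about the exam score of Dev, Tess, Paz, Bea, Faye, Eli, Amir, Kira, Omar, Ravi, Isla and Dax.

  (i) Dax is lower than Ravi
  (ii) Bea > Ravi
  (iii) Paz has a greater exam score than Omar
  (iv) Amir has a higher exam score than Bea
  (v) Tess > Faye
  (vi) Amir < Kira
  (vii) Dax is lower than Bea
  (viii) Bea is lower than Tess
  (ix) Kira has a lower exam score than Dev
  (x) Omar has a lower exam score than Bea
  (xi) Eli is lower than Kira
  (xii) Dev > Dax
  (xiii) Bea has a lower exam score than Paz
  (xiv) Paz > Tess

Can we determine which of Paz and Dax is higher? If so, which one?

Paz

Link the given pairs in sequence: Dax < Ravi; Ravi < Bea; Bea < Tess; Tess < Paz.
Chaining these gives Dax < Ravi < Bea < Tess < Paz.
So Paz is higher.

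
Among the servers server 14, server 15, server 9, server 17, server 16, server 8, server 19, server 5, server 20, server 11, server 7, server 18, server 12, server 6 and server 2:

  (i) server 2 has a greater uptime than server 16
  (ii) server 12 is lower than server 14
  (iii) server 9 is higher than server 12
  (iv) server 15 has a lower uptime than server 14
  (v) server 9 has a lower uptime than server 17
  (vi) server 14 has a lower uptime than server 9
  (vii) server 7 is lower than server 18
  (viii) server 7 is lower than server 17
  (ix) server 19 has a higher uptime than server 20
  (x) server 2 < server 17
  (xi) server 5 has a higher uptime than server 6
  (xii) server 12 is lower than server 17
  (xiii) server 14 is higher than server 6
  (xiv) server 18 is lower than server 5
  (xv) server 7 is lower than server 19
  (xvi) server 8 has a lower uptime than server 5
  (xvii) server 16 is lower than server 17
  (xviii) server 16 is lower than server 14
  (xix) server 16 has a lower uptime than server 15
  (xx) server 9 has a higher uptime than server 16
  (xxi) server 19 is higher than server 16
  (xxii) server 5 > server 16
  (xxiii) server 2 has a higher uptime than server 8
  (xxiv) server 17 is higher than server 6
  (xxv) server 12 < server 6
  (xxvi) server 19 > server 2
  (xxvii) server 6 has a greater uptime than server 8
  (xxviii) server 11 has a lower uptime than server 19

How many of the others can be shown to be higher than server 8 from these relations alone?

7

The elements the relations force above server 8 are server 2, server 6, server 5, server 14, server 9, server 17, server 19 — no chain reaches any other.
That is 7.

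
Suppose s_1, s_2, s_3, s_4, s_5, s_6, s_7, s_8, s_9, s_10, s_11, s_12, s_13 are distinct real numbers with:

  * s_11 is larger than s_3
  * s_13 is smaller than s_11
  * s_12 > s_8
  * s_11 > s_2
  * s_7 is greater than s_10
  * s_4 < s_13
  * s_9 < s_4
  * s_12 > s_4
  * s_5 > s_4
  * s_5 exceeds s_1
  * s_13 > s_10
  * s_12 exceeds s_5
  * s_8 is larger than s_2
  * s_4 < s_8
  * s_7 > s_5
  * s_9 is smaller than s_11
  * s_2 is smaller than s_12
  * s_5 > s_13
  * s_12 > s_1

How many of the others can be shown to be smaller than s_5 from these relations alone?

5

From s_5 the given relations immediately reach s_4, s_13, s_1.
From those, s_9, s_10 — 5 in total.
No other element is forced below s_5 by the given relations, so the count is 5.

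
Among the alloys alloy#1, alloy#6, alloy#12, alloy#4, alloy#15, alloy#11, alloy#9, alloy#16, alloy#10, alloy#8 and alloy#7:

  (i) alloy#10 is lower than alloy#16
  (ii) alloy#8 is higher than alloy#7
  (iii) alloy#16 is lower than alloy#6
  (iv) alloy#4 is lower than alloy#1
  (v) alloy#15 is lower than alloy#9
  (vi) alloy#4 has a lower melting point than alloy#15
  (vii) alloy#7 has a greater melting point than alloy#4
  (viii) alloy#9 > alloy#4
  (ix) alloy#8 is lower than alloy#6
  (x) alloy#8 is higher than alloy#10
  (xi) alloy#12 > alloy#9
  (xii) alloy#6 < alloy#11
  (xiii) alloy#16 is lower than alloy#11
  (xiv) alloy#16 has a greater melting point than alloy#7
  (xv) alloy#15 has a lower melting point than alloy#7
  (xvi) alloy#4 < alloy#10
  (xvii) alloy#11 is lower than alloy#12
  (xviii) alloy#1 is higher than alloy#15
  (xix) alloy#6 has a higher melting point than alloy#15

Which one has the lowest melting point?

alloy#10 is not least since alloy#4 < alloy#10; alloy#15 is not least since alloy#4 < alloy#15; alloy#9 is not least since alloy#4 < alloy#9; alloy#7 is not least since alloy#15 < alloy#7; alloy#8 is not least since alloy#7 < alloy#8; alloy#16 is not least since alloy#7 < alloy#16; alloy#6 is not least since alloy#8 < alloy#6; alloy#11 is not least since alloy#16 < alloy#11; alloy#12 is not least since alloy#11 < alloy#12; alloy#1 is not least since alloy#4 < alloy#1.
Only alloy#4 has nothing below it, so alloy#4 is the lowest melting point.

alloy#4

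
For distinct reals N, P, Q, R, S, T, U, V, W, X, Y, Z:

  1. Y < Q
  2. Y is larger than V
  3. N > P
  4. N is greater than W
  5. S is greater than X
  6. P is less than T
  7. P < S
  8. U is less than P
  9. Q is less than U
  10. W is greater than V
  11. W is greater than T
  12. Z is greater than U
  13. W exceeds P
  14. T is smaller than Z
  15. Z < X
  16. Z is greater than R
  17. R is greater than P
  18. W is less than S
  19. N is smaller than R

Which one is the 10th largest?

Piecing the relations together gives one ordering: V < Y < Q < U < P < T < W < N < R < Z < X < S.
The 10th largest is Q.

Q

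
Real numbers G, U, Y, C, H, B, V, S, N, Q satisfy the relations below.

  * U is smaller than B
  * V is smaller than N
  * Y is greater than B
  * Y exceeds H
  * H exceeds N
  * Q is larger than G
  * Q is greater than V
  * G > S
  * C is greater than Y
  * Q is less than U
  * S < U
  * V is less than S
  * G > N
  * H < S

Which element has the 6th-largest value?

Chaining the given pairs: V < N < H < S < G < Q < U < B < Y < C.
The 6th largest is G.

G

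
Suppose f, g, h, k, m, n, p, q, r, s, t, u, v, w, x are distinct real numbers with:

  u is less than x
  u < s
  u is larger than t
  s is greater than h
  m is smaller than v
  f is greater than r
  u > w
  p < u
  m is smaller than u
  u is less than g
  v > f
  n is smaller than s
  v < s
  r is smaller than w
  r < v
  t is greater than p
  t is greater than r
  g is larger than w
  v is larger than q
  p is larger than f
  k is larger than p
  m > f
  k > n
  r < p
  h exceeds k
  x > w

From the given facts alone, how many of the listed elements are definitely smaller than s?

Directly below s: n, h, v, u.
One step further: r, f, p, q, w, k, m, t (12 so far).
Nothing else is reachable below s; 12 in all.

12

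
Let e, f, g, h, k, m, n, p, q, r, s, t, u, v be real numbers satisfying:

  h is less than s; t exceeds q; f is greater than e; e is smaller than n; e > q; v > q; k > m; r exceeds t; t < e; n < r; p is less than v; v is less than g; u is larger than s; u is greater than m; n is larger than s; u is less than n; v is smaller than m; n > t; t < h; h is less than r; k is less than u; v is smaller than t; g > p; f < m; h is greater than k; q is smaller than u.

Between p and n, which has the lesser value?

Link the given pairs in sequence: p < v; v < t; t < e; e < f; f < m; m < k; k < h; h < s; s < u; u < n.
Chaining these gives p < v < t < e < f < m < k < h < s < u < n.
So p < n; p is the smaller of the two.

p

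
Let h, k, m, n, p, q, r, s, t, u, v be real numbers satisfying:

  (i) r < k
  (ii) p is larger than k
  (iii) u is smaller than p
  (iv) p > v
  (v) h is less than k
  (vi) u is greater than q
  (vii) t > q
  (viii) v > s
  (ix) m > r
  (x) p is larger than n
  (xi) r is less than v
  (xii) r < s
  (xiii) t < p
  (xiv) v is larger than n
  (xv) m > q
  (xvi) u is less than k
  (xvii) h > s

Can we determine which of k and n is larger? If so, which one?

undetermined

Following every chain through n: above n we get v, p.
k is not reached, and no chain runs the other way from k to n.
So the given relations leave the order of n and k undetermined.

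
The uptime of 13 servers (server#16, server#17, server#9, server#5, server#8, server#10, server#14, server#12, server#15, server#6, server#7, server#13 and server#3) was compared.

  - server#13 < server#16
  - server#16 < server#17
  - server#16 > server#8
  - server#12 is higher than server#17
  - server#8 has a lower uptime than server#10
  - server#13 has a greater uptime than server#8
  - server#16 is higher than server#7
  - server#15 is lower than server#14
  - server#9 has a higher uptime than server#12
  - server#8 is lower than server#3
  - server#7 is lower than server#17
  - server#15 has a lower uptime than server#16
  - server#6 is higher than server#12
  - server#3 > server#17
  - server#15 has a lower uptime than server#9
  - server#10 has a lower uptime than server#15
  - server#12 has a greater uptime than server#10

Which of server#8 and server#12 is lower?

Chaining the given relations: server#8 < server#10 < server#15 < server#16 < server#17 < server#12.
So server#8 < server#12; server#8 is the lower of the two.

server#8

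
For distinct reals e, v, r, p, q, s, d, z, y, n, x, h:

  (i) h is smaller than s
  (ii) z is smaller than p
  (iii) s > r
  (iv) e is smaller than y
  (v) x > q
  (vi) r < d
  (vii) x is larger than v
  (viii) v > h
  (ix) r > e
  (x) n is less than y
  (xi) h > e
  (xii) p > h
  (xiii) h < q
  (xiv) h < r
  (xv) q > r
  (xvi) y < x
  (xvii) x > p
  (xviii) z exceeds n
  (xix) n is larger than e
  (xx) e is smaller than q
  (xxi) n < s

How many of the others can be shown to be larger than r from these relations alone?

Directly above r: s, q, d.
One step further: x (4 so far).
Nothing else is reachable above r; 4 in all.

4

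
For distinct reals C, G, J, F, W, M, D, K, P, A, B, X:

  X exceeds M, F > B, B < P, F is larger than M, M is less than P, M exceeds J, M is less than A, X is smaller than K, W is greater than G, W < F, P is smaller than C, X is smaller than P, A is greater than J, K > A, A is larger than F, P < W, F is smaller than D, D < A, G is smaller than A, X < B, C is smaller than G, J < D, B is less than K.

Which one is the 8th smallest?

W

Chaining the given pairs: J < M < X < B < P < C < G < W < F < D < A < K.
The 8th smallest is W.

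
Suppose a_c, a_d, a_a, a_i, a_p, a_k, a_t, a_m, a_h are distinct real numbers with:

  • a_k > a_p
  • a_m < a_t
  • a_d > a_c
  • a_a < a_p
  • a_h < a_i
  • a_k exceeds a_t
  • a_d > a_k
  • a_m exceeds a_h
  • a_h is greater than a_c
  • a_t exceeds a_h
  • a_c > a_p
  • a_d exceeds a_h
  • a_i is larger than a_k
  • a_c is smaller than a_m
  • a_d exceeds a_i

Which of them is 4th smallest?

a_h

Piecing the relations together gives one ordering: a_a < a_p < a_c < a_h < a_m < a_t < a_k < a_i < a_d.
The 4th smallest is a_h.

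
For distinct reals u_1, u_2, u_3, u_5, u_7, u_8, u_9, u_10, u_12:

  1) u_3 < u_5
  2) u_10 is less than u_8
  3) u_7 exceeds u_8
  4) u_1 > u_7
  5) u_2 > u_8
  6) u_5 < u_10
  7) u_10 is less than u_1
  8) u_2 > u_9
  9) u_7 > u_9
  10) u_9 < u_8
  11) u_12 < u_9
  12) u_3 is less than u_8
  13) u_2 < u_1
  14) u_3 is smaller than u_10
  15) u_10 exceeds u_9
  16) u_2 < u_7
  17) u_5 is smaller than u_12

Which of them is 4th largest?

Chaining the given pairs: u_3 < u_5 < u_12 < u_9 < u_10 < u_8 < u_2 < u_7 < u_1.
Counting 4 from the largest end gives u_8.

u_8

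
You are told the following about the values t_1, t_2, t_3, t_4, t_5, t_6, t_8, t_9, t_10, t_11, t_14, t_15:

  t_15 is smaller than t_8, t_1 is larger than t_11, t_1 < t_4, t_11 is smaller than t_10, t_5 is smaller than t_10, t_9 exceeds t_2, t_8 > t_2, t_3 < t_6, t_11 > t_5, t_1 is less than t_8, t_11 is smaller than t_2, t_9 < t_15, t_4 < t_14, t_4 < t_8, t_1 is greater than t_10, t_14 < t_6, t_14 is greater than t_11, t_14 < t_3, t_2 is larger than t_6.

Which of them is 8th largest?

The consecutive relations fix a unique order: t_5 < t_11 < t_10 < t_1 < t_4 < t_14 < t_3 < t_6 < t_2 < t_9 < t_15 < t_8.
The 8th largest is t_4.

t_4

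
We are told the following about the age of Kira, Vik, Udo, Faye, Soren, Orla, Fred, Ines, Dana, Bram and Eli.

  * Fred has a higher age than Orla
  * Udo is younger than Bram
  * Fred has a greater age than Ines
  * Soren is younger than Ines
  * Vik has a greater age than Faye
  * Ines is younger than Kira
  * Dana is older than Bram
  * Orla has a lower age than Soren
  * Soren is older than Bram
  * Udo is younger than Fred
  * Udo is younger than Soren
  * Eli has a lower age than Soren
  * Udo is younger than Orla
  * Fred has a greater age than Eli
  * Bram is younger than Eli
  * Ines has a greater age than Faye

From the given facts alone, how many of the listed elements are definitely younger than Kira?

7

The elements the relations force below Kira are Faye, Udo, Orla, Bram, Eli, Soren, Ines — no chain reaches any other.
That is 7.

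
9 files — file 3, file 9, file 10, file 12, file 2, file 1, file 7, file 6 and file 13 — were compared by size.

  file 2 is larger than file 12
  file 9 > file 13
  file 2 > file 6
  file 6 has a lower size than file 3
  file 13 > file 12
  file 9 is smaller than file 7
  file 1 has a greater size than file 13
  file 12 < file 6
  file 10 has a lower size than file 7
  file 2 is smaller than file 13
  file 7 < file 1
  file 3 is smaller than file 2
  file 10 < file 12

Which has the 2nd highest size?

file 7

The consecutive relations fix a unique order: file 10 < file 12 < file 6 < file 3 < file 2 < file 13 < file 9 < file 7 < file 1.
The 2nd largest is file 7.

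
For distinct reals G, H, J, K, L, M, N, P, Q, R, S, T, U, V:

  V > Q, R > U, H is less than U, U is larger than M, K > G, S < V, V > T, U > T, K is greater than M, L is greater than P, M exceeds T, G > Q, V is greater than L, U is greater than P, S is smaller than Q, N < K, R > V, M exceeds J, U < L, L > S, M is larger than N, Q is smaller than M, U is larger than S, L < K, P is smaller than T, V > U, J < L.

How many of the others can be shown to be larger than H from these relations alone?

5

From H the given relations immediately reach U.
From those, L, V, R — 4 in total.
From those, K — 5 in total.
No other element is forced above H by the given relations, so the count is 5.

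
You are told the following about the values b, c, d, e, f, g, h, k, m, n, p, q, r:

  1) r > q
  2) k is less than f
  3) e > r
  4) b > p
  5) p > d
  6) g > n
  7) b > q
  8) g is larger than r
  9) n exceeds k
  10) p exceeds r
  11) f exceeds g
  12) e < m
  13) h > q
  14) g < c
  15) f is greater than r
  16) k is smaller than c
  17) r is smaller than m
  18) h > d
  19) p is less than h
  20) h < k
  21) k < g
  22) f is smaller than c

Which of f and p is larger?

p < h < k < n < g < f, by transitivity through h, k, n, g.
So p < f; f is the larger of the two.

f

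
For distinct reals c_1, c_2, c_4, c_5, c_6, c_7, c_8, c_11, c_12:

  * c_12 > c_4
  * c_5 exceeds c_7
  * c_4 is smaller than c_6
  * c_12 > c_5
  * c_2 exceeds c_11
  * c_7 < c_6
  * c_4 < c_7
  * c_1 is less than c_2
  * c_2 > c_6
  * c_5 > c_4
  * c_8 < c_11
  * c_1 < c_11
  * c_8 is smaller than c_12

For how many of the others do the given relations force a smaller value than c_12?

4

The elements the relations force below c_12 are c_4, c_7, c_8, c_5 — no chain reaches any other.
That is 4.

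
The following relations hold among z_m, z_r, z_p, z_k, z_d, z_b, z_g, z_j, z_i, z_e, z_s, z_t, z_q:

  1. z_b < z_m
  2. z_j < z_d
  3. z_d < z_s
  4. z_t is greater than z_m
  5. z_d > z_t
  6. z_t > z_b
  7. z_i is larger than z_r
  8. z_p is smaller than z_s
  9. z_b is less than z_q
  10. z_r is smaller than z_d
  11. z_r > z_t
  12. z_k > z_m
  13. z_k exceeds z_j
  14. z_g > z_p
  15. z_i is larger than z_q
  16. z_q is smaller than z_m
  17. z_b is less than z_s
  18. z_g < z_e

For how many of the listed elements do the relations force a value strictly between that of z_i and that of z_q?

Chaining upward from z_q reaches: z_m, z_t, z_r, z_k, z_d, z_s.
Chaining downward from z_i reaches: z_b, z_m, z_t, z_r.
Strictly between z_q and z_i are those in both lists: z_m, z_t, z_r — 3 elements.

3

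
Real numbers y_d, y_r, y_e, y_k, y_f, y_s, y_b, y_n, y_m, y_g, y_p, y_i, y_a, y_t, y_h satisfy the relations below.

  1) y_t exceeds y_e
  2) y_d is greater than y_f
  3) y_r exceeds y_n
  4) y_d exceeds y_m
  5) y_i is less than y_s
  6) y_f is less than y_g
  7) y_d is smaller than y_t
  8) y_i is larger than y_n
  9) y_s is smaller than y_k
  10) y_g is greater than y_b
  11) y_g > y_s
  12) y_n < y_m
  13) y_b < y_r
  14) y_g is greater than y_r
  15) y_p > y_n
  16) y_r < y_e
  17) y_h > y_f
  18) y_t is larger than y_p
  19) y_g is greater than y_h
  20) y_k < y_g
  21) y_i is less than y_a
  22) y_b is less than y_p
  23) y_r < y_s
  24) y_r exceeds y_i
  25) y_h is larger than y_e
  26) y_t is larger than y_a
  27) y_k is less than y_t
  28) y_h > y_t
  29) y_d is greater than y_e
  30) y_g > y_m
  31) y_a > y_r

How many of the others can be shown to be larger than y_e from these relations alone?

Directly above y_e: y_d, y_t, y_h.
One step further: y_g (4 so far).
No other element is forced above y_e by the given relations, so the count is 4.

4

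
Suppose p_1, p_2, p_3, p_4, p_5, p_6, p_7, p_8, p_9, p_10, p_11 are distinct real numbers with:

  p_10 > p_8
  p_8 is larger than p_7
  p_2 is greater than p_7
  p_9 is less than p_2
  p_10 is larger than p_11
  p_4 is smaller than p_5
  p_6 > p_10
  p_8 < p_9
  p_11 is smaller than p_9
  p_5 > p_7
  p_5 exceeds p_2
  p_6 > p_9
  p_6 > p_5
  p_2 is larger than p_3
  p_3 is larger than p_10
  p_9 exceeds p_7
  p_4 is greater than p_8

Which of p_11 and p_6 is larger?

p_11 < p_10 < p_3 < p_2 < p_5 < p_6, by transitivity through p_10, p_3, p_2, p_5.
So p_11 < p_6; p_6 is the larger of the two.

p_6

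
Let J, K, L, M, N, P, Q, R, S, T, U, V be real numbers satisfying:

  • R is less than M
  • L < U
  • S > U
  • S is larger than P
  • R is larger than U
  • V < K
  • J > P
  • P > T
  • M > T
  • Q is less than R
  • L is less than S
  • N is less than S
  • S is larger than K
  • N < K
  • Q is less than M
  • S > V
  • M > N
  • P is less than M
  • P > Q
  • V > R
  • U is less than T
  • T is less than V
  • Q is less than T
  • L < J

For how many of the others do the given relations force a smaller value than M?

7

The elements the relations force below M are L, U, Q, N, T, P, R — no chain reaches any other.
That is 7.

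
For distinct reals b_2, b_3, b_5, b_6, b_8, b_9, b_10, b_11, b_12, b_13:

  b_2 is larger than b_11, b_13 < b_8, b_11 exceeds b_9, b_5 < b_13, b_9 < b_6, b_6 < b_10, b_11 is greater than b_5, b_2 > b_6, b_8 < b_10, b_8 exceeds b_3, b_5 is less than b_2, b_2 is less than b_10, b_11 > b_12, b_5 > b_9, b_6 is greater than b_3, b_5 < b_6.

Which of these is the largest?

b_12 is not greatest since b_12 < b_11; b_9 is not greatest since b_9 < b_5; b_3 is not greatest since b_3 < b_6; b_5 is not greatest since b_5 < b_2; b_11 is not greatest since b_11 < b_2; b_13 is not greatest since b_13 < b_8; b_8 is not greatest since b_8 < b_10; b_6 is not greatest since b_6 < b_10; b_2 is not greatest since b_2 < b_10.
Only b_10 has nothing above it, so b_10 is the largest.

b_10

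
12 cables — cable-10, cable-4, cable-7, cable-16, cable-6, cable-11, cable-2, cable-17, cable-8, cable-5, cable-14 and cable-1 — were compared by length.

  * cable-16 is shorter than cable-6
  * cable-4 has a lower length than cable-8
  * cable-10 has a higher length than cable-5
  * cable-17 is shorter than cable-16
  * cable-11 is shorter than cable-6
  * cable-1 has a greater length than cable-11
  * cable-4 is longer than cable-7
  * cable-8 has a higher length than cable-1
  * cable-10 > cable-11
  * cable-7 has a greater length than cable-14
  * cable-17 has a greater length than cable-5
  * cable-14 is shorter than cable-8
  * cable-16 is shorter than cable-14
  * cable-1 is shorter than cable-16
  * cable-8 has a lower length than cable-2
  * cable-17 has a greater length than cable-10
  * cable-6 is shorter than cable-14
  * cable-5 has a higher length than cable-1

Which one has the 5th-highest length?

cable-14

The consecutive relations fix a unique order: cable-11 < cable-1 < cable-5 < cable-10 < cable-17 < cable-16 < cable-6 < cable-14 < cable-7 < cable-4 < cable-8 < cable-2.
Counting 5 from the largest end gives cable-14.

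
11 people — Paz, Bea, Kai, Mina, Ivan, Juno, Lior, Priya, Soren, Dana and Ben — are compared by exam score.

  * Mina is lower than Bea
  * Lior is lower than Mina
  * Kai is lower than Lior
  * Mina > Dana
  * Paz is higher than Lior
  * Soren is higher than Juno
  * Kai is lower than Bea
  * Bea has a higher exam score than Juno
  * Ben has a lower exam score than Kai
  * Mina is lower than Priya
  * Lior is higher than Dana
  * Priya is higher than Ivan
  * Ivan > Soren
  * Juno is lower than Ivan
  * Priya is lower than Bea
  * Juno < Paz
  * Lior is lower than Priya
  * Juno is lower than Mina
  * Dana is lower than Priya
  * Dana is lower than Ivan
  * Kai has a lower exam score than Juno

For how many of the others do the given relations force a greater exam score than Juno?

6

Directly above Juno: Soren, Paz, Mina, Ivan, Bea.
One step further: Priya (6 so far).
Nothing else is reachable above Juno; 6 in all.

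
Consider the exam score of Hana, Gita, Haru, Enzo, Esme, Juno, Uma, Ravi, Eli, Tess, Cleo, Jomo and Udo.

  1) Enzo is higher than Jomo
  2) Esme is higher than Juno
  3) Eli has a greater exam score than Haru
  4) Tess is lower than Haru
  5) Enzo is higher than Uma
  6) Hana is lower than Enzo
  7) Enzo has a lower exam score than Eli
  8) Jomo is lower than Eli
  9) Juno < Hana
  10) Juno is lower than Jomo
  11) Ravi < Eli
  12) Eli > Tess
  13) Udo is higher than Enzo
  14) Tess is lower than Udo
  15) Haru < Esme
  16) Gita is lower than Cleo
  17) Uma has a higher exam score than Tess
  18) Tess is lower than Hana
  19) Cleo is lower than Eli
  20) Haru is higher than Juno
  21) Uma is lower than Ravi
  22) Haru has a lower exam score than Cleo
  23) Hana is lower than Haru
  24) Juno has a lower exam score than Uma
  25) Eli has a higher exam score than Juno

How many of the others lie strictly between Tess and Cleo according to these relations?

Chaining upward from Tess reaches: Hana, Haru, Esme, Uma, Ravi, Enzo, Udo, Eli.
Chaining downward from Cleo reaches: Juno, Hana, Gita, Haru.
Strictly between Tess and Cleo are those in both lists: Hana, Haru — 2 elements.

2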